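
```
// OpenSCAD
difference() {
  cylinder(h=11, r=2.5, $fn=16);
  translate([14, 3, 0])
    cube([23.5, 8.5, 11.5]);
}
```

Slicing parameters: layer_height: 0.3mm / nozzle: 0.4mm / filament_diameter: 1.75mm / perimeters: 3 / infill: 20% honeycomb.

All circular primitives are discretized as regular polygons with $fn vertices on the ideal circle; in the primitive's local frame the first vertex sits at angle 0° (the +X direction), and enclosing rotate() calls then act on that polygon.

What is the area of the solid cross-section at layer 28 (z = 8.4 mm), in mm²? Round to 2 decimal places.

At z = 8.4 mm: the r=2.5 cylinder gives a regular 16-gon of circumradius 2.5 (constant along its height) (area = (16/2)·2.500²·sin(360°/16) = 19.13 mm²); the cube at (14, 3) is present — its section is the full 23.5×8.5 rectangle (area 199.75 mm²); Subtracting the remaining from the first: starting from the r=2.5 cylinder (19.13 mm²), the 23.5×8.5 cube at (14, 3) misses the remaining region (no effect) — area = 19.13 mm². Overall, the cross-section is a single solid region. Net area = 19.13 mm².

19.13 mm²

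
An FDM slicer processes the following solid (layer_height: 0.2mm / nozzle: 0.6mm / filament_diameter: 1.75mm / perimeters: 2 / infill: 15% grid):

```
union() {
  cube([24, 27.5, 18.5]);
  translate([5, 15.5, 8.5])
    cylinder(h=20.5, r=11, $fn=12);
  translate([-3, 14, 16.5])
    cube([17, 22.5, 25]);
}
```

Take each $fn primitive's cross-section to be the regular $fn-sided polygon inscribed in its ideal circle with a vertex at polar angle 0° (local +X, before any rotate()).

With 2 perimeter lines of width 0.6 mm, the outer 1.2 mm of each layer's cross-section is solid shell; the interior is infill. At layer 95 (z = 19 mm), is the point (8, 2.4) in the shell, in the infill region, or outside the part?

At z = 19 mm: the cube is absent (z outside [0, 18.5]); the r=11 cylinder at (5, 15.5) gives a regular 12-gon of circumradius 11 (constant along its height); the cube at (-3, 14) is present — its section is the full 17×22.5 rectangle; Merging all regions: the regions partially overlap (shared area 186.30 mm²), so overlapping operands fuse into one piece — 1 connected region. Overall, the cross-section is a single solid region. The nearest boundary edge runs (10.50, 5.97)→(5.00, 4.50); distance from the point to it = 2.80 mm. The point is not inside any of the regions above, so it lies outside the cross-section (2.80 mm from the nearest boundary).

outside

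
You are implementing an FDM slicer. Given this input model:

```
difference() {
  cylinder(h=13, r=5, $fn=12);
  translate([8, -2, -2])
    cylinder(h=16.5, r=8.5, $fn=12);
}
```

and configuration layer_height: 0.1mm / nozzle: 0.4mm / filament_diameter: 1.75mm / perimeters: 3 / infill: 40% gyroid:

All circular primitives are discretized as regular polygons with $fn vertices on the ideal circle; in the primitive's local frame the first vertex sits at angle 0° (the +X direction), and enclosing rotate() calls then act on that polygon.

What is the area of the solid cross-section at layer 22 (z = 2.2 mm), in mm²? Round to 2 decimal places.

41.81 mm²

At z = 2.2 mm: the r=5 cylinder gives a regular 12-gon of circumradius 5 (constant along its height) (area = (12/2)·5.000²·sin(360°/12) = 75.00 mm²); the r=8.5 cylinder at (8, -2) contributes a regular 12-gon of circumradius 8.5 (area = (12/2)·8.500²·sin(360°/12) = 216.75 mm²); Subtracting the remaining from the first: starting from the r=5 cylinder (75.00 mm²), the r=8.5 cylinder at (8, -2) partially overlaps it — only the 33.19 mm² overlap (of its 216.75 mm²) is removed, clipping the outline — area = 41.81 mm². Overall, the cross-section is a single solid region. Net area = 41.81 mm².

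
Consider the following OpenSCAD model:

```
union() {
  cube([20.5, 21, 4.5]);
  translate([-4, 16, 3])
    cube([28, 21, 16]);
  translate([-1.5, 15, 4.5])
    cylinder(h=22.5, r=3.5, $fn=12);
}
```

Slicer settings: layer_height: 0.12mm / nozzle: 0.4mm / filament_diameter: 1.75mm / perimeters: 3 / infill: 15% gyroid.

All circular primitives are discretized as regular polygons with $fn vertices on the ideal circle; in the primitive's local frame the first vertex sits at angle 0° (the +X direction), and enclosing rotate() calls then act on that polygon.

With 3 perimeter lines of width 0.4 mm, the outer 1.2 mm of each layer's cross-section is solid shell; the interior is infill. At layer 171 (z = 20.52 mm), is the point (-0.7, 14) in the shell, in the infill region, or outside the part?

infill

At z = 20.52 mm: the cube is absent (z outside [0, 4.5]); the cube at (-4, 16) is absent (z outside [3, 19]); the r=3.5 cylinder at (-1.5, 15) contributes a regular 12-gon of circumradius 3.5; Merging all regions: only the r=3.5 cylinder at (-1.5, 15) is present, so the union is just that shape — 1 connected region. Overall, the cross-section is a single solid region. The nearest boundary edge runs (0.25, 11.97)→(1.53, 13.25); distance from the point to it = 2.11 mm. The point is inside the cross-section and 2.11 mm from the nearest boundary — more than the 1.2 mm shell width (3 × 0.4), so it's in the infill interior.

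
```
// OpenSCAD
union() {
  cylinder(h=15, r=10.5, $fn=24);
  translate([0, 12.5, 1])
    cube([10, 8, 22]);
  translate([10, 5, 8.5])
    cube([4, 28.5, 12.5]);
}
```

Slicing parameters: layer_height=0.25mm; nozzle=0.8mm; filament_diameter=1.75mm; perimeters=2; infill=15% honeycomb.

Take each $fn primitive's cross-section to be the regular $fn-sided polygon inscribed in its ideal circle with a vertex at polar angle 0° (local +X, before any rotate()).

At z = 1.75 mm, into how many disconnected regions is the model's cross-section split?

2

At z = 1.75 mm: the r=10.5 cylinder gives a regular 24-gon of circumradius 10.5 (constant along its height); the 10×8 cube at (0, 12.5) contributes its full rectangle; the cube at (10, 5) is not intersected at this z (z outside [8.5, 21]); Combining (union): the 2 present regions are separate (no shared area or edge), so areas and boundary lengths simply add and each stays a separate island — 2 connected regions. The result has 2 disconnected regions.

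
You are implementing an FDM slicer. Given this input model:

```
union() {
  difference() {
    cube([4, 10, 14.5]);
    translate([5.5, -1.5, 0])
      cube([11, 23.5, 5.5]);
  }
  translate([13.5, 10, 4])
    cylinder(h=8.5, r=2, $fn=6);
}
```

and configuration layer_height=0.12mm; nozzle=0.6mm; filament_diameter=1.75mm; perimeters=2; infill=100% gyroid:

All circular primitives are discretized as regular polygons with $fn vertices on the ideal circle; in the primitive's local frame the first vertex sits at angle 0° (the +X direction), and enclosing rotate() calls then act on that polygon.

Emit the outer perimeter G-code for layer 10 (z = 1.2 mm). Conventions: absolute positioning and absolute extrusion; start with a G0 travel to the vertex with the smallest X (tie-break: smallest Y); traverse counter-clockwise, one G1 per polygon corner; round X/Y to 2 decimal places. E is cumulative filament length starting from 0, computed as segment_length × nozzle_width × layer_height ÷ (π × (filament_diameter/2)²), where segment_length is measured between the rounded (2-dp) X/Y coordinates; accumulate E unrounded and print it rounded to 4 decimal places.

At z = 1.2 mm: the cube (footprint 4×10) is included at this height; the cube at (5.5, -1.5) is present — its section is the full 11×23.5 rectangle; After the difference (first − rest): starting from the 4×10 cube, the 11×23.5 cube at (5.5, -1.5) misses the remaining region (no effect) — 1 connected region; the cylinder at (13.5, 10) is absent (z outside [4, 12.5]); Combining (union): only the result so far is present, so the union is just that shape — 1 connected region. The outline is a single polygon with 4 vertices. Extrusion per mm of travel: 0.6 × 0.12 / (π × 0.875²) = 0.029934. Accumulating E over each segment gives final E = 0.8382.

G0 X0.00 Y0.00 Z1.20
G1 X4.00 Y0.00 E0.1197
G1 X4.00 Y10.00 E0.4191
G1 X0.00 Y10.00 E0.5388
G1 X0.00 Y0.00 E0.8382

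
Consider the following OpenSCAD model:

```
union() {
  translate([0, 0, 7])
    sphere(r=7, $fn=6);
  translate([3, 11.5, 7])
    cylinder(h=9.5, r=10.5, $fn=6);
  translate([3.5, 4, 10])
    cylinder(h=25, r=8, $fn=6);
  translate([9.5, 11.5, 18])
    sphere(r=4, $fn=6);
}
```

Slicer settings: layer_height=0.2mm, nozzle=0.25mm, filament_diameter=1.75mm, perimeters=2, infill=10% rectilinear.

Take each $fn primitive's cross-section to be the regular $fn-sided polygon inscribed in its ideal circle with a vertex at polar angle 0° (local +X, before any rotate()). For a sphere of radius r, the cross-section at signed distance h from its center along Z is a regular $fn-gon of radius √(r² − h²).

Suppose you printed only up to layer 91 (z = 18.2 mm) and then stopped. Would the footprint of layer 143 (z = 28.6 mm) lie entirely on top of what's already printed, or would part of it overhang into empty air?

Compare the two slices. At z = 18.2: the sphere is not intersected at this z (|z−center|=11.200 > r=7); the cylinder at (3, 11.5) is absent (z outside [7, 16.5]); the r=8 cylinder at (3.5, 4) contributes a regular 6-gon of circumradius 8 (area = (6/2)·8.000²·sin(360°/6) = 166.28 mm²); the r=4 sphere at (9.5, 11.5) slices to a regular 6-gon of circumradius 3.995 (√(r²−h²) with h=0.2 from center) (area = (6/2)·3.995²·sin(360°/6) = 41.47 mm²); Merging all regions: the regions partially overlap — summed areas 207.74 mm² minus the doubly-counted overlap 4.81 mm² gives 202.93 mm² — area = 202.93 mm². At z = 28.6: the sphere is absent (|z−center|=21.600 > r=7); the cylinder at (3, 11.5) is not intersected at this z (z outside [7, 16.5]); the cylinder at (3.5, 4): section is a regular 6-gon, circumradius r=8 (area = (6/2)·8.000²·sin(360°/6) = 166.28 mm²); the sphere at (9.5, 11.5) is not intersected at this z (|z−center|=10.600 > r=4); Merging all regions: only the r=8 cylinder at (3.5, 4) is present, so the union is just that shape — area = 166.28 mm². Checking containment: the cross-section at z = 28.6 is a subset of the cross-section at z = 18.2.

entirely on top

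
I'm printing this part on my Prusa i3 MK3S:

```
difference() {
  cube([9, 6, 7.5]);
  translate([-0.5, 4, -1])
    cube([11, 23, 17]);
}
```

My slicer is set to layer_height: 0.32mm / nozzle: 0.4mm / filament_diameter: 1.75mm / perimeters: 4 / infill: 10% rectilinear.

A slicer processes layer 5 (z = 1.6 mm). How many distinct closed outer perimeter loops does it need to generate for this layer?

1

At z = 1.6 mm: the cube (footprint 9×6) is included at this height; the cube at (-0.5, 4) is present — its section is the full 11×23 rectangle; Subtracting the remaining from the first: starting from the 9×6 cube, the 11×23 cube at (-0.5, 4) partially overlaps it — only the 18.00 mm² overlap (of its 253.00 mm²) is removed, clipping the outline — 1 connected region. The result has 1 disconnected region.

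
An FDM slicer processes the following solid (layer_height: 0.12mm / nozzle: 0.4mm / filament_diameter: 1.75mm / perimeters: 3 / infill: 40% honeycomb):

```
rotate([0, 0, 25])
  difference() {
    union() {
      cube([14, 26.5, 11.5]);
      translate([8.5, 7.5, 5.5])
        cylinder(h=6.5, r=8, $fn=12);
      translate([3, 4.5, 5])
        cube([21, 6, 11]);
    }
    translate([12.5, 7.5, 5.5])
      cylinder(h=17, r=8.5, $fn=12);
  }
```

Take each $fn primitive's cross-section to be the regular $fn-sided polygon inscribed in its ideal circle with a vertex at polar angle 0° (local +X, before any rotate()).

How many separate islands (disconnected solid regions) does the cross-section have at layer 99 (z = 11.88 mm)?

At z = 11.88 mm: the cube is not intersected at this z (z outside [0, 11.5]); the r=8 cylinder at (8.5, 7.5) gives a regular 12-gon of circumradius 8 (constant along its height); the 21×6 cube at (3, 4.5) contributes its full rectangle; Merging all regions: the regions partially overlap (shared area 78.59 mm²), so overlapping operands fuse into one piece — 1 connected region; the r=8.5 cylinder at (12.5, 7.5) contributes a regular 12-gon of circumradius 8.5; After the difference (first − rest): starting from the result so far, the r=8.5 cylinder at (12.5, 7.5) partially overlaps it — only the 167.05 mm² overlap (of its 216.75 mm²) is removed, clipping the outline — 2 connected regions; (whole slice rotated 25° about Z — lengths, areas and connectivity unchanged). Overall, the cross-section has 2 separate islands. Island count = 2.

2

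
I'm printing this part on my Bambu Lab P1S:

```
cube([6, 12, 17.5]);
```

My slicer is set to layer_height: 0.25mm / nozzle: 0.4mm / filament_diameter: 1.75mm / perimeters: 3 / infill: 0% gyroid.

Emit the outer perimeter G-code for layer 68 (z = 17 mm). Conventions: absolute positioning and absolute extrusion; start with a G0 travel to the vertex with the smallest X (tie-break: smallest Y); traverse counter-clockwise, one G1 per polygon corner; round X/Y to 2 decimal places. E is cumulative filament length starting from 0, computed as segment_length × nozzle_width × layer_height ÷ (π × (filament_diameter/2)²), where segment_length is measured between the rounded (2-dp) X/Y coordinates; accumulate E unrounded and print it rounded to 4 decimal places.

At z = 17 mm: the cube (footprint 6×12) is included at this height. The outline is a single polygon with 4 vertices. Extrusion per mm of travel: 0.4 × 0.25 / (π × 0.875²) = 0.041575. Accumulating E over each segment gives final E = 1.4967.

G0 X0.00 Y0.00 Z17.00
G1 X6.00 Y0.00 E0.2495
G1 X6.00 Y12.00 E0.7484
G1 X0.00 Y12.00 E0.9978
G1 X0.00 Y0.00 E1.4967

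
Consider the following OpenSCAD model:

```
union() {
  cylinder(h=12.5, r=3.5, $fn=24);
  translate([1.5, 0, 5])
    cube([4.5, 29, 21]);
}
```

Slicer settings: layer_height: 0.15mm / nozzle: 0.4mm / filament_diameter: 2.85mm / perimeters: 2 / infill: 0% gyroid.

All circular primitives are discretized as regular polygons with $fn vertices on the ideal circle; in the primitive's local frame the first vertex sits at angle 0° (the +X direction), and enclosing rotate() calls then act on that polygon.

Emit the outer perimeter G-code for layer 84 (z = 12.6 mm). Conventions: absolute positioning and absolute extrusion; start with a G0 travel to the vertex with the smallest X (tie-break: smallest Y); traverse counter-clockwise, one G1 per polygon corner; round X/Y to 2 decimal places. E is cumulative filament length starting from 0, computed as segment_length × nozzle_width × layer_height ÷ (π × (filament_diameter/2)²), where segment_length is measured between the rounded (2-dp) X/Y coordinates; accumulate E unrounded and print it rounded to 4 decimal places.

G0 X1.50 Y0.00 Z12.60
G1 X6.00 Y0.00 E0.0423
G1 X6.00 Y29.00 E0.3151
G1 X1.50 Y29.00 E0.3574
G1 X1.50 Y0.00 E0.6302

At z = 12.6 mm: the cylinder is absent (z outside [0, 12.5]); the cube at (1.5, 0) is present — its section is the full 4.5×29 rectangle; Taking the union: only the 4.5×29 cube at (1.5, 0) is present, so the union is just that shape — 1 connected region. The outline is a single polygon with 4 vertices. Extrusion per mm of travel: 0.4 × 0.15 / (π × 1.425²) = 0.009405. Accumulating E over each segment gives final E = 0.6302.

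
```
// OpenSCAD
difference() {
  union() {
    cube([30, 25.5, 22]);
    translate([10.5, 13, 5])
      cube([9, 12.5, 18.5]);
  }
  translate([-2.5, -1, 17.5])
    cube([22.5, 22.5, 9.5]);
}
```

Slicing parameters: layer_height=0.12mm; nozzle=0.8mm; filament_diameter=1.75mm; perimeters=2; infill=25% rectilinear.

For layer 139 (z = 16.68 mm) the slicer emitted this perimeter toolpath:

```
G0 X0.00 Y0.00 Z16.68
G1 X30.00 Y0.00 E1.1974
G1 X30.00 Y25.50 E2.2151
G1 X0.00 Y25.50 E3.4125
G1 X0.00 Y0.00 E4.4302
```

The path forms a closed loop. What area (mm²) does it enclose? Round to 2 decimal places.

Apply the shoelace formula to the sequence of (X, Y) vertices; enclosed area = 765.00 mm².

765.00 mm²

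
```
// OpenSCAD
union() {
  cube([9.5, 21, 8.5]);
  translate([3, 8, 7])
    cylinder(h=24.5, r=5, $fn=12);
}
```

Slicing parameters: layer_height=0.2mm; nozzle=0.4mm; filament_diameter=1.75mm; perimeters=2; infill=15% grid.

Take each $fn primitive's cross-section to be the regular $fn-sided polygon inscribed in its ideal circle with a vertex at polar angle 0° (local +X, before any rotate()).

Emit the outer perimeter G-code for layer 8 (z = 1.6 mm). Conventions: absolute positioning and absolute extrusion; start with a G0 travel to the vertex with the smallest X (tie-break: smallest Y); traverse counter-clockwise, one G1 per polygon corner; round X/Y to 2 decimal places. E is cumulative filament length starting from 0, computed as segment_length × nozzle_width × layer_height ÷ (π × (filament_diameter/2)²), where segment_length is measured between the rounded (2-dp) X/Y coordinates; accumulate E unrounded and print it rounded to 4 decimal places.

At z = 1.6 mm: the cube (footprint 9.5×21) is included at this height; the cylinder at (3, 8) is absent (z outside [7, 31.5]); Merging all regions: only the 9.5×21 cube is present, so the union is just that shape — 1 connected region. The outline is a single polygon with 4 vertices. Extrusion per mm of travel: 0.4 × 0.2 / (π × 0.875²) = 0.033260. Accumulating E over each segment gives final E = 2.0289.

G0 X0.00 Y0.00 Z1.60
G1 X9.50 Y0.00 E0.3160
G1 X9.50 Y21.00 E1.0144
G1 X0.00 Y21.00 E1.3304
G1 X0.00 Y0.00 E2.0289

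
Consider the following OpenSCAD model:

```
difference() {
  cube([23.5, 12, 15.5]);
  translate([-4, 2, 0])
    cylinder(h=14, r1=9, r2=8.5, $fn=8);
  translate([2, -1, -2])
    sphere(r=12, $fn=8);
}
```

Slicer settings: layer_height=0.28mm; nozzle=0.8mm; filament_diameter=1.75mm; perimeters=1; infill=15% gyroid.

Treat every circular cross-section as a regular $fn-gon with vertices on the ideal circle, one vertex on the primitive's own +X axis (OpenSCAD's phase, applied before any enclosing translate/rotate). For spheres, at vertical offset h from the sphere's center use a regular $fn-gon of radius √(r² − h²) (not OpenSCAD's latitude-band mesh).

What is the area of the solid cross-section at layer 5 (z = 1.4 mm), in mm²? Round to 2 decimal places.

At z = 1.4 mm: the cube (footprint 23.5×12) is included at this height (area 282.00 mm²); the cone at (-4, 2) contributes a regular 8-gon of circumradius 8.950 (interpolated between r1=9 and r2=8.5 at t=0.100) (area = (8/2)·8.950²·sin(360°/8) = 226.56 mm²); the r=12 sphere at (2, -1) contributes a regular 8-gon of circumradius √(12²−3.4²) = 11.508 (area = (8/2)·11.508²·sin(360°/8) = 374.60 mm²); Taking the first minus the rest: starting from the 23.5×12 cube (282.00 mm²), the cone at (-4, 2) partially overlaps it — only the 33.23 mm² overlap (of its 226.56 mm²) is removed, clipping the outline; the r=12 sphere at (2, -1) partially overlaps it — only the 69.31 mm² overlap (of its 374.60 mm²) is removed, clipping the outline — area = 179.46 mm². Overall, the cross-section is a single solid region. Net area = 179.46 mm².

179.46 mm²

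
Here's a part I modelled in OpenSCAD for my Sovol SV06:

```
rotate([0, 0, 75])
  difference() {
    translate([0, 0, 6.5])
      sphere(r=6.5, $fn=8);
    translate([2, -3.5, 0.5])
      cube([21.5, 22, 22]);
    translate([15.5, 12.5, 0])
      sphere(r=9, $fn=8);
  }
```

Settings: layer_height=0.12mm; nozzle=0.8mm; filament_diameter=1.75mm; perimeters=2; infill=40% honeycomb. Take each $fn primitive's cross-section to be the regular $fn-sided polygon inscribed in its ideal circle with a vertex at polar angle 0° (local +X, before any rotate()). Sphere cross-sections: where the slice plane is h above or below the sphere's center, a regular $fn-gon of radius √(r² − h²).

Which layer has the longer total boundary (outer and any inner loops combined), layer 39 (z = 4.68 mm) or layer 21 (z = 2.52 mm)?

Layer 39 (z = 4.68): the r=6.5 sphere slices to a regular 8-gon of circumradius 6.240 (√(r²−h²) with h=1.82 from center) (perimeter = 2·8·6.240·sin(180°/8) = 38.21 mm); the cube at (2, -3.5) is present — its section is the full 21.5×22 rectangle (perimeter 87.00 mm); the r=9 sphere at (15.5, 12.5) slices to a regular 8-gon of circumradius 7.687 (√(r²−h²) with h=4.68 from center) (perimeter = 2·8·7.687·sin(180°/8) = 47.07 mm); Subtracting the remaining from the first: starting from the r=6.5 sphere, the 21.5×22 cube at (2, -3.5) partially overlaps it — only the 28.18 mm² overlap (of its 473.00 mm²) is removed, clipping the outline; the r=9 sphere at (15.5, 12.5) misses the remaining region (no effect) — boundary = 38.73 mm; (rotated 75° about Z; rotation is an isometry so areas/perimeters/island counts are preserved). So its perimeter = 38.73 mm. Layer 21 (z = 2.52): the r=6.5 sphere contributes a regular 8-gon of circumradius √(6.5²−3.98²) = 5.139 (perimeter = 2·8·5.139·sin(180°/8) = 31.47 mm); the cube at (2, -3.5) (footprint 21.5×22) is included at this height (perimeter 87.00 mm); the r=9 sphere at (15.5, 12.5) slices to a regular 8-gon of circumradius 8.640 (√(r²−h²) with h=2.52 from center) (perimeter = 2·8·8.640·sin(180°/8) = 52.90 mm); Subtracting the remaining from the first: starting from the r=6.5 sphere, the 21.5×22 cube at (2, -3.5) partially overlaps it — only the 17.67 mm² overlap (of its 473.00 mm²) is removed, clipping the outline; the r=9 sphere at (15.5, 12.5) misses the remaining region (no effect) — boundary = 31.48 mm; (whole slice rotated 75° about Z — lengths, areas and connectivity unchanged). So its perimeter = 31.48 mm. Layer 39 is larger (38.73 vs 31.48 mm).

layer 39 (z = 4.68 mm)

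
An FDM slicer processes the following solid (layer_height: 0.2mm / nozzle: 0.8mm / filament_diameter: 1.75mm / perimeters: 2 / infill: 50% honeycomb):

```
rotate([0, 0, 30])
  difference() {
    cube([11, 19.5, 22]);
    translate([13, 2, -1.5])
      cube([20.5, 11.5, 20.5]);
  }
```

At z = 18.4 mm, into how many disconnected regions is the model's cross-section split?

At z = 18.4 mm: the cube (footprint 11×19.5) is included at this height; the 20.5×11.5 cube at (13, 2) contributes its full rectangle; Taking the first minus the rest: starting from the 11×19.5 cube, the 20.5×11.5 cube at (13, 2) misses the remaining region (no effect) — 1 connected region; (rotated 30° about Z; rotation is an isometry so areas/perimeters/island counts are preserved). The result has 1 disconnected region.

1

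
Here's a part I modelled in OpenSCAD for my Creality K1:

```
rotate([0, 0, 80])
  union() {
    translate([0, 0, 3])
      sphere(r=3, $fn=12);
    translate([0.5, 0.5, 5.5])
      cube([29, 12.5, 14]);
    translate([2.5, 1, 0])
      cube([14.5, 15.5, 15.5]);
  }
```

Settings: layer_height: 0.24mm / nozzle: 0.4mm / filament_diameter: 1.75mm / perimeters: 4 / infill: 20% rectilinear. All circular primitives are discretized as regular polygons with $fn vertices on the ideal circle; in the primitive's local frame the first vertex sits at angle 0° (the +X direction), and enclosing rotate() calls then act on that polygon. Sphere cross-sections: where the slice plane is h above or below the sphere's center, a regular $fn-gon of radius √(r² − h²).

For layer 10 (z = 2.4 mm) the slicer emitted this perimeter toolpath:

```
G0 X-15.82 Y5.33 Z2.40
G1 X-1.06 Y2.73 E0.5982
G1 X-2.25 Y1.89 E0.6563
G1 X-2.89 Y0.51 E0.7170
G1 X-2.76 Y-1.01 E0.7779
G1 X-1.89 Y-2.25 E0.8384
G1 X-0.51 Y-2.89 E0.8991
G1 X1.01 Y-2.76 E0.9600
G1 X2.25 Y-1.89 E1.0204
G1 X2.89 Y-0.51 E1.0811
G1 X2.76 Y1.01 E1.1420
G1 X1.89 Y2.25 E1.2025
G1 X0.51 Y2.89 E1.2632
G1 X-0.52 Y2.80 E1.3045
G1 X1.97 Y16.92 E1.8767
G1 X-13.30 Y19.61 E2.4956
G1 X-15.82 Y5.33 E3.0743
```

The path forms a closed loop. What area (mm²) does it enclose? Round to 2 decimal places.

250.68 mm²

Apply the shoelace formula to the sequence of (X, Y) vertices; enclosed area = 250.68 mm².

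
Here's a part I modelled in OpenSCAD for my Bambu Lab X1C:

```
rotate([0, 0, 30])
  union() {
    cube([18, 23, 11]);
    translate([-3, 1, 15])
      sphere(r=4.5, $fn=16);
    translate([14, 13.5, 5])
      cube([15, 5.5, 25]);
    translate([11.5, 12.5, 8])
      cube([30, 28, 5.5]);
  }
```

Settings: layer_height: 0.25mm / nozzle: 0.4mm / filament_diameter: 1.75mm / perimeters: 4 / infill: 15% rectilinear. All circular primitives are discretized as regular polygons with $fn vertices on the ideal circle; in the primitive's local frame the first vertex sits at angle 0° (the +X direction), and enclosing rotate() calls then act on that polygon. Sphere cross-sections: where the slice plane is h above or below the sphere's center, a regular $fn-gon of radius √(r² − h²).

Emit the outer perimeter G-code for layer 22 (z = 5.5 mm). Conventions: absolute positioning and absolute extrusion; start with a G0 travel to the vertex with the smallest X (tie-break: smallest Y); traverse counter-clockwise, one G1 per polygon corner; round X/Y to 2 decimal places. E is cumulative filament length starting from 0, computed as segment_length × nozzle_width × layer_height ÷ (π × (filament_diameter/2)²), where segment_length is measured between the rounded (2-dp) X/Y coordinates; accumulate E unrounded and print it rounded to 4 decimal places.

At z = 5.5 mm: the cube (footprint 18×23) is included at this height; the sphere at (-3, 1) does not reach this height (|z−center|=9.500 > r=4.5); the cube at (14, 13.5) (footprint 15×5.5) is included at this height; the cube at (11.5, 12.5) does not reach this height (z outside [8, 13.5]); Merging all regions: the regions partially overlap (shared area 22.00 mm²), so overlapping operands fuse into one piece — 1 connected region; (whole slice rotated 30° about Z — lengths, areas and connectivity unchanged). The outline is a single polygon with 8 vertices. Extrusion per mm of travel: 0.4 × 0.25 / (π × 0.875²) = 0.041575. Accumulating E over each segment gives final E = 4.3236.

G0 X-11.50 Y19.92 Z5.50
G1 X0.00 Y0.00 E0.9563
G1 X15.59 Y9.00 E1.7047
G1 X8.84 Y20.69 E2.2659
G1 X18.36 Y26.19 E2.7230
G1 X15.61 Y30.95 E2.9516
G1 X6.09 Y25.45 E3.4087
G1 X4.09 Y28.92 E3.5752
G1 X-11.50 Y19.92 E4.3236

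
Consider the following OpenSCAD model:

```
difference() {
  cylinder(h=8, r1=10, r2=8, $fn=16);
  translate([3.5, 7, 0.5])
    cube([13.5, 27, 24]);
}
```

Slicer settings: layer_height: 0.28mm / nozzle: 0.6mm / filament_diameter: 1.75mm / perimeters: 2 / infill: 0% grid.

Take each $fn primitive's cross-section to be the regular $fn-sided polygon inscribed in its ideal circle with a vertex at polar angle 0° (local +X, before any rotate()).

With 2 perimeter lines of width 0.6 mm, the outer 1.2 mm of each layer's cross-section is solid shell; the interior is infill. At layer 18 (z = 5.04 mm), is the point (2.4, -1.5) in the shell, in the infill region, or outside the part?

infill

At z = 5.04 mm: the cone (r1=10→r2=8) has section circumradius 8.740 here — a regular 16-gon; the cube at (3.5, 7) (footprint 13.5×27) is included at this height; Subtracting the remaining from the first: starting from the cone, the 13.5×27 cube at (3.5, 7) partially overlaps it — only the 0.71 mm² overlap (of its 364.50 mm²) is removed, clipping the outline — 1 connected region. Overall, the cross-section is a single solid region. The nearest boundary edge runs (8.07, -3.34)→(6.18, -6.18); distance from the point to it = 5.74 mm. The point is inside the cross-section and 5.74 mm from the nearest boundary — more than the 1.2 mm shell width (2 × 0.6), so it's in the infill interior.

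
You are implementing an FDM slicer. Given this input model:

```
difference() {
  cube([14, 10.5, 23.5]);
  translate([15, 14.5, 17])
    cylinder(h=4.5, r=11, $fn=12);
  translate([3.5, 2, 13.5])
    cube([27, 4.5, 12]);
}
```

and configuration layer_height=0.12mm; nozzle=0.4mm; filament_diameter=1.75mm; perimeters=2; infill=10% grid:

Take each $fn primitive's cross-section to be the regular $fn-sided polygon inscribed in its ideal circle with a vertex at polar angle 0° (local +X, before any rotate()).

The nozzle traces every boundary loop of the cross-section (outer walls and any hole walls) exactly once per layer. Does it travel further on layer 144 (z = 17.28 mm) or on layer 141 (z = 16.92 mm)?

Layer 144 (z = 17.28): the 14×10.5 cube contributes its full rectangle (perimeter 49.00 mm); the cylinder at (15, 14.5): section is a regular 12-gon, circumradius r=11 (perimeter = 2·12·11.000·sin(180°/12) = 68.33 mm); the cube at (3.5, 2) (footprint 27×4.5) is included at this height (perimeter 63.00 mm); After the difference (first − rest): starting from the 14×10.5 cube, the r=11 cylinder at (15, 14.5) partially overlaps it — only the 42.03 mm² overlap (of its 363.00 mm²) is removed, clipping the outline; the 27×4.5 cube at (3.5, 2) partially overlaps it — only the 36.50 mm² overlap (of its 121.50 mm²) is removed, clipping the outline — boundary = 56.13 mm. So its perimeter = 56.13 mm. Layer 141 (z = 16.92): the cube (footprint 14×10.5) is included at this height (perimeter 49.00 mm); the cylinder at (15, 14.5) is not intersected at this z (z outside [17, 21.5]); the cube at (3.5, 2) (footprint 27×4.5) is included at this height (perimeter 63.00 mm); Subtracting the remaining from the first: starting from the 14×10.5 cube, the 27×4.5 cube at (3.5, 2) partially overlaps it — only the 47.25 mm² overlap (of its 121.50 mm²) is removed, clipping the outline — boundary = 70.00 mm. So its perimeter = 70.00 mm. Layer 141 is larger (70.00 vs 56.13 mm).

layer 141 (z = 16.92 mm)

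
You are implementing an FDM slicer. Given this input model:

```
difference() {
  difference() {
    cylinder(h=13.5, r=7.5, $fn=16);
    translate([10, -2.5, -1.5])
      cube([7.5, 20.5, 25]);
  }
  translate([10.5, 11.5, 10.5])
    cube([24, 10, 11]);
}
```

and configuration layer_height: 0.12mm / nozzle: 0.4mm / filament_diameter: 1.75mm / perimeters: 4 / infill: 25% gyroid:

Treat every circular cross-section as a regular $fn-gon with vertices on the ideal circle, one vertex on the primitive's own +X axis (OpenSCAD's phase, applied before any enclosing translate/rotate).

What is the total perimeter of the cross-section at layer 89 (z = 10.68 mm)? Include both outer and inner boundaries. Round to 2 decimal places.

At z = 10.68 mm: the r=7.5 cylinder contributes a regular 16-gon of circumradius 7.5 (perimeter = 2·16·7.500·sin(180°/16) = 46.82 mm); the 7.5×20.5 cube at (10, -2.5) contributes its full rectangle (perimeter 56.00 mm); After the difference (first − rest): starting from the r=7.5 cylinder, the 7.5×20.5 cube at (10, -2.5) misses the remaining region (no effect) — boundary = 46.82 mm; the cube at (10.5, 11.5) is present — its section is the full 24×10 rectangle (perimeter 68.00 mm); After the difference (first − rest): starting from the result so far, the 24×10 cube at (10.5, 11.5) misses the remaining region (no effect) — boundary = 46.82 mm. Overall, the cross-section is a single solid region. Total boundary length (outer) = 46.82 mm.

46.82 mm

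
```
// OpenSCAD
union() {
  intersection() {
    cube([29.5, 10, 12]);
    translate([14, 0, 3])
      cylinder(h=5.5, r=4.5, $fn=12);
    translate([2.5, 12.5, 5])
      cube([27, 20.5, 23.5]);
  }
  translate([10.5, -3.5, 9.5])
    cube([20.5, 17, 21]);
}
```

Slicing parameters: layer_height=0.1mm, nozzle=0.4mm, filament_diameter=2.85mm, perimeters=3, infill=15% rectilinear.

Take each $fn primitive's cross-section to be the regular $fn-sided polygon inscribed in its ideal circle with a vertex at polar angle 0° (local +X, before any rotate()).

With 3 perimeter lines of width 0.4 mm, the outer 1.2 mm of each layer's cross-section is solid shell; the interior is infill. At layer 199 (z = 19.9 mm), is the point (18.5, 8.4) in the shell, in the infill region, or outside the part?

At z = 19.9 mm: the cube is not intersected at this z (z outside [0, 12]); the cylinder at (14, 0) is not intersected at this z (z outside [3, 8.5]); the cube at (2.5, 12.5) (footprint 27×20.5) is included at this height; Keeping only the common overlap: at least one operand is absent at this height, so nothing remains; the cube at (10.5, -3.5) is present — its section is the full 20.5×17 rectangle; Merging all regions: only the 20.5×17 cube at (10.5, -3.5) is present, so the union is just that shape — 1 connected region. Overall, the cross-section is a single solid region. The nearest boundary edge runs (31.00, 13.50)→(10.50, 13.50); distance from the point to it = 5.10 mm. The point is inside the cross-section and 5.10 mm from the nearest boundary — more than the 1.2 mm shell width (3 × 0.4), so it's in the infill interior.

infill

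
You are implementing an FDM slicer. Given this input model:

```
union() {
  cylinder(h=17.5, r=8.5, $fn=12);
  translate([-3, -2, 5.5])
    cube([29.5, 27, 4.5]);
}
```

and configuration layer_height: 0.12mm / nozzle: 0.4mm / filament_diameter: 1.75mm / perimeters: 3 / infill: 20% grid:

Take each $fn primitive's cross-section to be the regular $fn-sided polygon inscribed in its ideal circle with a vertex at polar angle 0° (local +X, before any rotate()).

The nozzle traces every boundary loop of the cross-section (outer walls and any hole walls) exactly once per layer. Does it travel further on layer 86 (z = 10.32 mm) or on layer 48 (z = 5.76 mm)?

layer 48 (z = 5.76 mm)

Layer 86 (z = 10.32): the cylinder: section is a regular 12-gon, circumradius r=8.5 (perimeter = 2·12·8.500·sin(180°/12) = 52.80 mm); the cube at (-3, -2) is absent (z outside [5.5, 10]); Combining (union): only the r=8.5 cylinder is present, so the union is just that shape — boundary = 52.80 mm. So its perimeter = 52.80 mm. Layer 48 (z = 5.76): the cylinder: section is a regular 12-gon, circumradius r=8.5 (perimeter = 2·12·8.500·sin(180°/12) = 52.80 mm); the cube at (-3, -2) (footprint 29.5×27) is included at this height (perimeter 113.00 mm); Merging all regions: the regions partially overlap (shared area 100.95 mm²), so the edge portions inside another operand are dropped and the merged outline is re-measured after clipping — boundary = 126.76 mm. So its perimeter = 126.76 mm. Layer 48 is larger (126.76 vs 52.80 mm).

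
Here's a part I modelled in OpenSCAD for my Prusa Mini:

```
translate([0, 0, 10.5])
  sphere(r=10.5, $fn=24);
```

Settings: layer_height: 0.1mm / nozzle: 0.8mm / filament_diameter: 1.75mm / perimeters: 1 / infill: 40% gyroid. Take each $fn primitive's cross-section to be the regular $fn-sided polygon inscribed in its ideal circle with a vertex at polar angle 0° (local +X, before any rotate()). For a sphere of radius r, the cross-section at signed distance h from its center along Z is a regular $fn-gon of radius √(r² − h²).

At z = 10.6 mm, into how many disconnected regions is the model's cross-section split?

At z = 10.6 mm: the r=10.5 sphere slices to a regular 24-gon of circumradius 10.500 (√(r²−h²) with h=0.1 from center). The result has 1 disconnected region.

1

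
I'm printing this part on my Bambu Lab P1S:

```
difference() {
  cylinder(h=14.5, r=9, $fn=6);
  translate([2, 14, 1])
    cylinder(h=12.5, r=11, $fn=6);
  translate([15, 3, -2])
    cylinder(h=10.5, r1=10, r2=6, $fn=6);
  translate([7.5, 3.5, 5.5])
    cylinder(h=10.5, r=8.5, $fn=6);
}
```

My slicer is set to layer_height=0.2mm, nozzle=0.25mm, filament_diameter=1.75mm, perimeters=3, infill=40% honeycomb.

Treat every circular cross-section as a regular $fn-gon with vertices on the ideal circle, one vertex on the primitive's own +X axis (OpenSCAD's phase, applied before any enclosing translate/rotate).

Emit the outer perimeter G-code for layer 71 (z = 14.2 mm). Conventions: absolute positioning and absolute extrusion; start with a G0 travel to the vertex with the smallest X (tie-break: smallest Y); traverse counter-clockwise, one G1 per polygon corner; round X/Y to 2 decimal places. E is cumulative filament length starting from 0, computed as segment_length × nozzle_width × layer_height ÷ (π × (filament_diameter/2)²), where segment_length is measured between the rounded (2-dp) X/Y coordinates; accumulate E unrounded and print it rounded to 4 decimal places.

G0 X-9.00 Y0.00 Z14.20
G1 X-4.50 Y-7.79 E0.1870
G1 X4.50 Y-7.79 E0.3741
G1 X6.77 Y-3.86 E0.4684
G1 X3.25 Y-3.86 E0.5416
G1 X-1.00 Y3.50 E0.7183
G1 X1.48 Y7.79 E0.8213
G1 X-4.50 Y7.79 E0.9456
G1 X-9.00 Y0.00 E1.1326

At z = 14.2 mm: the r=9 cylinder gives a regular 6-gon of circumradius 9 (constant along its height); the cylinder at (2, 14) does not reach this height (z outside [1, 13.5]); the cone at (15, 3) is absent (z outside [-2, 8.5]); the r=8.5 cylinder at (7.5, 3.5) contributes a regular 6-gon of circumradius 8.5; Subtracting the remaining from the first: starting from the r=9 cylinder, the r=8.5 cylinder at (7.5, 3.5) partially overlaps it — only the 73.75 mm² overlap (of its 187.71 mm²) is removed, clipping the outline — 1 connected region. The outline is a single polygon with 8 vertices. Extrusion per mm of travel: 0.25 × 0.2 / (π × 0.875²) = 0.020788. Accumulating E over each segment gives final E = 1.1326.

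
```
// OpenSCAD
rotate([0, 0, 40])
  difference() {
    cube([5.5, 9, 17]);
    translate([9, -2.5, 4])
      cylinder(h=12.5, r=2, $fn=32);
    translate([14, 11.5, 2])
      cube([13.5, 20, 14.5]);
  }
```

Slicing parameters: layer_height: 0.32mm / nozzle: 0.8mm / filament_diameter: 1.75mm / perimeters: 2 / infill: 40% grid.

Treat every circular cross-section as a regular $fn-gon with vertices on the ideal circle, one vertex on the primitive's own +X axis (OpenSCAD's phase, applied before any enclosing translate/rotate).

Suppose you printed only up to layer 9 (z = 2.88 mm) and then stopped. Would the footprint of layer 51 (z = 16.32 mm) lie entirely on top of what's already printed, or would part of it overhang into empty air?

Compare the two slices. At z = 2.88: the cube (footprint 5.5×9) is included at this height (area 49.50 mm²); the cylinder at (9, -2.5) is absent (z outside [4, 16.5]); the cube at (14, 11.5) (footprint 13.5×20) is included at this height (area 270.00 mm²); After the difference (first − rest): starting from the 5.5×9 cube (49.50 mm²), the 13.5×20 cube at (14, 11.5) misses the remaining region (no effect) — area = 49.50 mm²; (whole slice rotated 40° about Z — lengths, areas and connectivity unchanged). At z = 16.32: the cube (footprint 5.5×9) is included at this height (area 49.50 mm²); the r=2 cylinder at (9, -2.5) gives a regular 32-gon of circumradius 2 (constant along its height) (area = (32/2)·2.000²·sin(360°/32) = 12.49 mm²); the cube at (14, 11.5) (footprint 13.5×20) is included at this height (area 270.00 mm²); After the difference (first − rest): starting from the 5.5×9 cube (49.50 mm²), the r=2 cylinder at (9, -2.5) misses the remaining region (no effect); the 13.5×20 cube at (14, 11.5) misses the remaining region (no effect) — area = 49.50 mm²; (whole slice rotated 40° about Z — lengths, areas and connectivity unchanged). Checking containment: the cross-section at z = 16.32 is a subset of the cross-section at z = 2.88.

entirely on top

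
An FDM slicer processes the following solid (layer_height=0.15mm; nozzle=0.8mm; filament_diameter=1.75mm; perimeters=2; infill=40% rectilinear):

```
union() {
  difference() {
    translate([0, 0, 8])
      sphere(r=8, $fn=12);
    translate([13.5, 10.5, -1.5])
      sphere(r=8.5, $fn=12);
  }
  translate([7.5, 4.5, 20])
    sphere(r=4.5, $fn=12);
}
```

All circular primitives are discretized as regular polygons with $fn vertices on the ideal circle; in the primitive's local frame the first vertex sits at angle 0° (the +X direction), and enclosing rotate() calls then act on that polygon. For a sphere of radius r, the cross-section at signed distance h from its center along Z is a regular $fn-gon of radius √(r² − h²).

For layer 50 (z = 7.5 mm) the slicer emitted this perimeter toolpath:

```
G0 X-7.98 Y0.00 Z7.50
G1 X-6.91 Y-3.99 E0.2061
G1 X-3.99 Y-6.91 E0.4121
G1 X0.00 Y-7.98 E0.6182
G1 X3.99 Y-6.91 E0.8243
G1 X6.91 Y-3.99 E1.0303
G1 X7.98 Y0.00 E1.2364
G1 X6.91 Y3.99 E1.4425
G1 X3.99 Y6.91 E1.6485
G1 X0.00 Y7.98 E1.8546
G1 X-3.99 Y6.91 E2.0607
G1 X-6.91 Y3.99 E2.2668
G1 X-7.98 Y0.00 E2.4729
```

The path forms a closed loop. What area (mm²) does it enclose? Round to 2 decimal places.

Apply the shoelace formula to the sequence of (X, Y) vertices; enclosed area = 191.02 mm².

191.02 mm²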